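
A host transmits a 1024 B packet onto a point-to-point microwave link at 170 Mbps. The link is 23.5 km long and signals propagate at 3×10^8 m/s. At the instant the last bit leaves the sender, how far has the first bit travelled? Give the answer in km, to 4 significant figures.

14.46 km

t_tx = L/R = 8192/170000000 = 4.81882e-05 s.
Distance = s × t_tx = 300000000 × 4.81882e-05 = 14.46 km.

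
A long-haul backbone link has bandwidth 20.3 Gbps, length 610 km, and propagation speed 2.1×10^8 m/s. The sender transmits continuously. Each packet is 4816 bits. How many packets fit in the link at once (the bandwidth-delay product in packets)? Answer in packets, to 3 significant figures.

12200 packets

Propagation delay = 610000 / 210000000 = 0.00290476 s.
BDP = R × t_prop = 20300000000 × 0.00290476 = 58966700 bits.
In packets of 4816 bits: 12200 packets.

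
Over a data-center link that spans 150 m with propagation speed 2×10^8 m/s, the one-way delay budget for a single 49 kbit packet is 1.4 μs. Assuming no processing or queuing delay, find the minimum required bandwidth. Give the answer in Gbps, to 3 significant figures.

Propagation delay = 150 / 200000000 = 0.75 μs.
Transmission budget = 1.4 − 0.75 = 0.65 μs.
R ≥ L / t_tx = 49000 bits / 6.5e-07 s = 75.4 Gbps.

75.4 Gbps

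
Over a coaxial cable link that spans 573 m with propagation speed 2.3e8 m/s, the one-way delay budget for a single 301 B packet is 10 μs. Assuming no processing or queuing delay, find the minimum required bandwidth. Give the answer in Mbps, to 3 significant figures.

321 Mbps

L = 2408 bits.
Propagation delay = 573 / 2.3e+08 = 2.4913 μs.
Transmission budget = 10 − 2.4913 = 7.5087 μs.
R ≥ L / t_tx = 2408 bits / 7.5087e-06 s = 321 Mbps.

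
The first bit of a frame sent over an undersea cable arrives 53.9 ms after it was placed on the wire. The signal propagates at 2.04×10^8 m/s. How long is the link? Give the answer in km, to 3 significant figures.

11000 km

d = s × t_prop = 204000000 × 0.0539 = 11000 km.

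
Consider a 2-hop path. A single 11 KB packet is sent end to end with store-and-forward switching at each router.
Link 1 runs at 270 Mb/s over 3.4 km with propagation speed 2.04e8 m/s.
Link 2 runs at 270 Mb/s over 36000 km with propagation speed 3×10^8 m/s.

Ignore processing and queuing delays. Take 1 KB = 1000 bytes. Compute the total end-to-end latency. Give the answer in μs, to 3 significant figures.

121000 μs

L = 88000 bits.
Transmission delay per hop = L/R = 88000/270000000 = 325.926 μs; 2 hops → 651.852 μs.
Propagation delays (d/s per hop): 16.6667, 120000 μs; sum = 120017 μs.
End-to-end = 121000 μs.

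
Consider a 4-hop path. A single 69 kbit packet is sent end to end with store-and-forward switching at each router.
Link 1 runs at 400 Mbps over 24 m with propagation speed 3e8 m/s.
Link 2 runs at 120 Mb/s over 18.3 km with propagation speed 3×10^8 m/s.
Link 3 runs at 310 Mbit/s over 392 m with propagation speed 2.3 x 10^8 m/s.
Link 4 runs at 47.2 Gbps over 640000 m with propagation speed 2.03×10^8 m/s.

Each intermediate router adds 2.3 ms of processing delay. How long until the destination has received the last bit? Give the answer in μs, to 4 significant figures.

L = 69000 bits.
Transmission delays (L/R per hop): 172.5, 575, 222.581, 1.46186 μs; sum = 971.543 μs.
Propagation delays (d/s per hop): 0.08, 61, 1.70435, 3152.71 μs; sum = 3215.49 μs.
Processing at 3 router(s): 3 × 2.3 ms = 6900 μs.
End-to-end = 11090 μs.

11090 μs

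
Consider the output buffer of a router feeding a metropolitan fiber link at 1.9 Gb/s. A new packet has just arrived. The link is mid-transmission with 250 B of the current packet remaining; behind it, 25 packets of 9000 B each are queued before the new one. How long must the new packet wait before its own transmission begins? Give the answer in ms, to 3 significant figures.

0.948 ms

Each queued packet: L/R = 72000/1900000000 = 0.0378947 ms.
25 queued → 0.947368 ms.
Plus remaining 2000 bits of current packet: 0.00105263 ms.
Queuing delay = 0.948 ms.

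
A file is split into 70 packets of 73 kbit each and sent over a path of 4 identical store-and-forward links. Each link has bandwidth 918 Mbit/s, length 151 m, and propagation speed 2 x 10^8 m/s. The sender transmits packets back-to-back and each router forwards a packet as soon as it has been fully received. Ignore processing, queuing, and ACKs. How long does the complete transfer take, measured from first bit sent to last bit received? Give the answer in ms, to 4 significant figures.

5.808 ms

Per-hop transmission t_tx = L/R = 73000/918000000 = 0.0795207 ms.
Per-hop propagation t_prop = 151/200000000 = 0.000755 ms.
Pipeline fill: first packet needs 4·t_tx to clear all hops; remaining 69 packets each add one t_tx.
Total = (4+70-1)·t_tx + 4·t_prop = 73·0.0795207 + 4·0.000755 = 5.808 ms.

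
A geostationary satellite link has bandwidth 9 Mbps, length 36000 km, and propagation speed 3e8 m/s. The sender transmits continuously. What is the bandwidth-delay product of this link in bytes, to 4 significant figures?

135000 bytes

Propagation delay = 36000000 / 300000000 = 0.12 s.
BDP = R × t_prop = 9000000 × 0.12 = 1080000 bits.
In bytes: 1080000/8 = 135000 bytes.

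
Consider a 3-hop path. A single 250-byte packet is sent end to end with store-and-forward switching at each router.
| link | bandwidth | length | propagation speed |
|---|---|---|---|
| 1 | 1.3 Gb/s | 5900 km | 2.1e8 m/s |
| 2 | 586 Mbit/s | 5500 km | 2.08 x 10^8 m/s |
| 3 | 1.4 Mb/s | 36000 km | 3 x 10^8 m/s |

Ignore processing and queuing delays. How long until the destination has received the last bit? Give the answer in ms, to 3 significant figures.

L = 250 × 8 = 2000 bits.
Transmission delays (L/R per hop): 0.00153846, 0.00341297, 1.42857 ms; sum = 1.43352 ms.
Propagation delays (d/s per hop): 28.0952, 26.4423, 120 ms; sum = 174.538 ms.
End-to-end = 176 ms.

176 ms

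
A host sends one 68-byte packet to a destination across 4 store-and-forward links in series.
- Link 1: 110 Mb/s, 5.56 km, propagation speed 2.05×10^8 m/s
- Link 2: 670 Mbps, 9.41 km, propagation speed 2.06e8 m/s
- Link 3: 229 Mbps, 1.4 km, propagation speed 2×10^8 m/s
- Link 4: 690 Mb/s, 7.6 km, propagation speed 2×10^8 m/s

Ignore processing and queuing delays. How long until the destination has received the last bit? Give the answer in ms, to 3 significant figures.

0.127 ms

L = 68 × 8 = 544 bits.
Transmission delays (L/R per hop): 0.00494545, 0.00081194, 0.00237555, 0.000788406 ms; sum = 0.00892135 ms.
Propagation delays (d/s per hop): 0.027122, 0.0456796, 0.007, 0.038 ms; sum = 0.117802 ms.
End-to-end = 0.127 ms.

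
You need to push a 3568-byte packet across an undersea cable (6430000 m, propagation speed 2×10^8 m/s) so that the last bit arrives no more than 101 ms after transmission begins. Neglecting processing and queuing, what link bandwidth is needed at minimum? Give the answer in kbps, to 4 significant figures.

414.6 kbps

L = 28544 bits.
Propagation delay = 6430000 / 200000000 = 32.15 ms.
Transmission budget = 101 − 32.15 = 68.85 ms.
R ≥ L / t_tx = 28544 bits / 0.06885 s = 414.6 kbps.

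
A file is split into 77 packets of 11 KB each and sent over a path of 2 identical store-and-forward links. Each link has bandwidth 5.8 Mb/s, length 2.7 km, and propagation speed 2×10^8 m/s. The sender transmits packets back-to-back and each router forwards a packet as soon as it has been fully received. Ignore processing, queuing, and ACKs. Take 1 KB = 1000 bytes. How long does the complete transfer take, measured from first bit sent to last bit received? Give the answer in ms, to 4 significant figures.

1183 ms

Per-hop transmission t_tx = L/R = 88000/5800000 = 15.1724 ms.
Per-hop propagation t_prop = 2700/200000000 = 0.0135 ms.
Pipeline fill: first packet needs 2·t_tx to clear all hops; remaining 76 packets each add one t_tx.
Total = (2+77-1)·t_tx + 2·t_prop = 78·15.1724 + 2·0.0135 = 1183 ms.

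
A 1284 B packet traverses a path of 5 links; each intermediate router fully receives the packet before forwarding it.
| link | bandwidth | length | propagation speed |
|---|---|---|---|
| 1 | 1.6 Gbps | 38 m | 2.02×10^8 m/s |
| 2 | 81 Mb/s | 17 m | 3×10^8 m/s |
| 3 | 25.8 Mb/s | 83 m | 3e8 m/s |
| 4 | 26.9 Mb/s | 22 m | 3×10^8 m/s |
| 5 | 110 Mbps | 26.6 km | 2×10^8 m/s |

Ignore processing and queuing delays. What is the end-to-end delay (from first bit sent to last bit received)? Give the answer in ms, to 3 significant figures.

1.14 ms

L = 1284 × 8 = 10272 bits.
Transmission delays (L/R per hop): 0.00642, 0.126815, 0.39814, 0.381859, 0.0933818 ms; sum = 1.00661 ms.
Propagation delays (d/s per hop): 0.000188119, 5.66667e-05, 0.000276667, 7.33333e-05, 0.133 ms; sum = 0.133595 ms.
End-to-end = 1.14 ms.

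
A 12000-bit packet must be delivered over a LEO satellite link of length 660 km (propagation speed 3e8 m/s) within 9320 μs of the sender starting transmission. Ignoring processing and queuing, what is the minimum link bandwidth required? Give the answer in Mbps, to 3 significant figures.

Propagation delay = 660000 / 300000000 = 2200 μs.
Transmission budget = 9320 − 2200 = 7120 μs.
R ≥ L / t_tx = 12000 bits / 0.00712 s = 1.69 Mbps.

1.69 Mbps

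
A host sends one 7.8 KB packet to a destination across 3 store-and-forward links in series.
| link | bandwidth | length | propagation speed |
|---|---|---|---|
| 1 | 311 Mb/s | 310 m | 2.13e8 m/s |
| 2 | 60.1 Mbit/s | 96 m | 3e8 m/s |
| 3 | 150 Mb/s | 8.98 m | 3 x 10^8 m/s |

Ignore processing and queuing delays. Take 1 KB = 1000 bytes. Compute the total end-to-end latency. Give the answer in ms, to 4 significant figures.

L = 62400 bits.
Transmission delays (L/R per hop): 0.200643, 1.03827, 0.416 ms; sum = 1.65491 ms.
Propagation delays (d/s per hop): 0.0014554, 0.00032, 2.99333e-05 ms; sum = 0.00180533 ms.
End-to-end = 1.657 ms.

1.657 ms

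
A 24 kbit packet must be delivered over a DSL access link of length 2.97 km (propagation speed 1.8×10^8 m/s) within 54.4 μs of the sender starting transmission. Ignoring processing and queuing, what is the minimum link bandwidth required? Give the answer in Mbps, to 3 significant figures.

633 Mbps

Propagation delay = 2970 / 180000000 = 16.5 μs.
Transmission budget = 54.4 − 16.5 = 37.9 μs.
R ≥ L / t_tx = 24000 bits / 3.79e-05 s = 633 Mbps.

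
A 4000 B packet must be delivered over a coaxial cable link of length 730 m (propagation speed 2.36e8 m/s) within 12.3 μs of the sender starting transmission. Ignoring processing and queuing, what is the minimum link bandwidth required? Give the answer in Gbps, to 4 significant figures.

L = 32000 bits.
Propagation delay = 730 / 236000000 = 3.09322 μs.
Transmission budget = 12.3 − 3.09322 = 9.20678 μs.
R ≥ L / t_tx = 32000 bits / 9.20678e-06 s = 3.476 Gbps.

3.476 Gbps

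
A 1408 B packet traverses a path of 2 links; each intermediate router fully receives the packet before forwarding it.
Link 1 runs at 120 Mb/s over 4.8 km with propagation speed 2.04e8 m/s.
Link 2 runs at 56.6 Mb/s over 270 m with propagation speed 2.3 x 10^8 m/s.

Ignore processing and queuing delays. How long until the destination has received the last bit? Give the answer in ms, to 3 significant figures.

L = 1408 × 8 = 11264 bits.
Transmission delays (L/R per hop): 0.0938667, 0.199011 ms; sum = 0.292877 ms.
Propagation delays (d/s per hop): 0.0235294, 0.00117391 ms; sum = 0.0247033 ms.
End-to-end = 0.318 ms.

0.318 ms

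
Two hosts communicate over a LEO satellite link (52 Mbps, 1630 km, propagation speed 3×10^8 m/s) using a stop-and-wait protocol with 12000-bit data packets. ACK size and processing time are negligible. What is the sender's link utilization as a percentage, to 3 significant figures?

t_tx = L/R = 12000/52000000 = 0.000230769 s.
t_prop = 1630000/300000000 = 0.00543333 s; RTT = 0.0108667 s.
Cycle = t_tx + RTT = 0.0110974 s.
Utilization = t_tx / cycle = 0.000230769/0.0110974 = 2.08 %.

2.08 %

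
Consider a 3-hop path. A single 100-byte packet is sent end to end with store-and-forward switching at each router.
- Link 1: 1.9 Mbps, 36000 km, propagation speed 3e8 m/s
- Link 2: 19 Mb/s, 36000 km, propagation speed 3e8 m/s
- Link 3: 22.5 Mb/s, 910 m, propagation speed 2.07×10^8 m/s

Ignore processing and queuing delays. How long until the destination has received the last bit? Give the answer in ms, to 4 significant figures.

240.5 ms

L = 100 × 8 = 800 bits.
Transmission delays (L/R per hop): 0.421053, 0.0421053, 0.0355556 ms; sum = 0.498713 ms.
Propagation delays (d/s per hop): 120, 120, 0.00439614 ms; sum = 240.004 ms.
End-to-end = 240.5 ms.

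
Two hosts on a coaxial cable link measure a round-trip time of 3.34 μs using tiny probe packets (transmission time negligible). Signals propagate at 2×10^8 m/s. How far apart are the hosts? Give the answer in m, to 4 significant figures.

One-way propagation = RTT/2 = 1.67 μs.
d = s × t = 200000000 × 1.67e-06 = 334.0 m.

334.0 m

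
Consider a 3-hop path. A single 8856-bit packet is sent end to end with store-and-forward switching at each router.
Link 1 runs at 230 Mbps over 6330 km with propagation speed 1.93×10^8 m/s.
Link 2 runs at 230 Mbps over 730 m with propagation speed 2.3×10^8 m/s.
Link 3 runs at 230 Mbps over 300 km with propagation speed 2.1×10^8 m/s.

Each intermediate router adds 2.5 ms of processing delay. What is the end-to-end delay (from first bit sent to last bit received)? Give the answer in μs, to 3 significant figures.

39300 μs

Transmission delay per hop = L/R = 8856/230000000 = 38.5043 μs; 3 hops → 115.513 μs.
Propagation delays (d/s per hop): 32797.9, 3.17391, 1428.57 μs; sum = 34229.7 μs.
Processing at 2 router(s): 2 × 2.5 ms = 5000 μs.
End-to-end = 39300 μs.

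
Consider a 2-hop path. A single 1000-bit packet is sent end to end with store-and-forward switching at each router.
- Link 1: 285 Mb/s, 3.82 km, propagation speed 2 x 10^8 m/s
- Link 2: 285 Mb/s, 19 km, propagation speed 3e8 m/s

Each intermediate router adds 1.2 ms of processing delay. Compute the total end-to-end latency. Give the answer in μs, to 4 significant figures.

Transmission delay per hop = L/R = 1000/285000000 = 3.50877 μs; 2 hops → 7.01754 μs.
Propagation delays (d/s per hop): 19.1, 63.3333 μs; sum = 82.4333 μs.
Processing at 1 router(s): 1 × 1.2 ms = 1200 μs.
End-to-end = 1289 μs.

1289 μs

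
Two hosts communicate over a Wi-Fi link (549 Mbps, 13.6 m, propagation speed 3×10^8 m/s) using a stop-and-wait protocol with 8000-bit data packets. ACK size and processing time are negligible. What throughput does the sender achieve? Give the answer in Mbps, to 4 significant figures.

t_tx = L/R = 8000/549000000 = 1.45719e-05 s.
t_prop = 13.6/300000000 = 4.53333e-08 s; RTT = 9.06667e-08 s.
Cycle = t_tx + RTT = 1.46626e-05 s.
Throughput = L / cycle = 8000 / 1.46626e-05 = 545.6 Mbps.

545.6 Mbps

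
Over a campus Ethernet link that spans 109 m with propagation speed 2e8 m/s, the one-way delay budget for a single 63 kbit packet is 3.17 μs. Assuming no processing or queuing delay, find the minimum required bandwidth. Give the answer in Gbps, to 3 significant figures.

Propagation delay = 109 / 200000000 = 0.545 μs.
Transmission budget = 3.17 − 0.545 = 2.625 μs.
R ≥ L / t_tx = 63000 bits / 2.625e-06 s = 24.0 Gbps.

24.0 Gbps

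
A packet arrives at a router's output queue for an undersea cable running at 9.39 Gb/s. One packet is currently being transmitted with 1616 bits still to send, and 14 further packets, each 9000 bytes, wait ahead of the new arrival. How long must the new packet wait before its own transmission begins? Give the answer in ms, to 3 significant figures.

0.108 ms

Each queued packet: L/R = 72000/9390000000 = 0.00766773 ms.
14 queued → 0.107348 ms.
Plus remaining 1616 bits of current packet: 0.000172098 ms.
Queuing delay = 0.108 ms.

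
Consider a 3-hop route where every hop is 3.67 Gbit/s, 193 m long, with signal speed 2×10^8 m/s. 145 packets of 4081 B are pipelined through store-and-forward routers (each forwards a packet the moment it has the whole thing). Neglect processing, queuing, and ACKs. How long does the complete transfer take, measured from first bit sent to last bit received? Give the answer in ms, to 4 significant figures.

1.311 ms

Per-hop transmission t_tx = L/R = 32648/3670000000 = 0.00889591 ms.
Per-hop propagation t_prop = 193/200000000 = 0.000965 ms.
Pipeline fill: first packet needs 3·t_tx to clear all hops; remaining 144 packets each add one t_tx.
Total = (3+145-1)·t_tx + 3·t_prop = 147·0.00889591 + 3·0.000965 = 1.311 ms.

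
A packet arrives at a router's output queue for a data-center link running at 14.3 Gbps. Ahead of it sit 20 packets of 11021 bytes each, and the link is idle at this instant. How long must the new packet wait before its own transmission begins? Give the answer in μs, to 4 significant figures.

123.3 μs

Each queued packet: L/R = 88168/14300000000 = 6.16559 μs.
20 queued → 123.312 μs.
Queuing delay = 123.3 μs.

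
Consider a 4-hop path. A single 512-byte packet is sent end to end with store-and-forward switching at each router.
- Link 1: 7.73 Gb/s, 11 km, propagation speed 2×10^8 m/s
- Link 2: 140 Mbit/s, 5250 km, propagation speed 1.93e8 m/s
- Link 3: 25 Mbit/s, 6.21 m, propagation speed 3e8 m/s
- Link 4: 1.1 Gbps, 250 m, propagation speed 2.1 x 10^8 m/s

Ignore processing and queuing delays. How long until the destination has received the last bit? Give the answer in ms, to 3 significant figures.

L = 512 × 8 = 4096 bits.
Transmission delays (L/R per hop): 0.000529884, 0.0292571, 0.16384, 0.00372364 ms; sum = 0.197351 ms.
Propagation delays (d/s per hop): 0.055, 27.2021, 2.07e-05, 0.00119048 ms; sum = 27.2583 ms.
End-to-end = 27.5 ms.

27.5 ms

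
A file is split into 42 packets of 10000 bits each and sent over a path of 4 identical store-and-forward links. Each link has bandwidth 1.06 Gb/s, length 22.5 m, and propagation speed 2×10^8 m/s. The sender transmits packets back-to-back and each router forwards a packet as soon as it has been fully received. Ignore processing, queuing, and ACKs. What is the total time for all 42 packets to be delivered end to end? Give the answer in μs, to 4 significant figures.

Per-hop transmission t_tx = L/R = 10000/1060000000 = 9.43396 μs.
Per-hop propagation t_prop = 22.5/200000000 = 0.1125 μs.
Pipeline fill: first packet needs 4·t_tx to clear all hops; remaining 41 packets each add one t_tx.
Total = (4+42-1)·t_tx + 4·t_prop = 45·9.43396 + 4·0.1125 = 425.0 μs.

425.0 μs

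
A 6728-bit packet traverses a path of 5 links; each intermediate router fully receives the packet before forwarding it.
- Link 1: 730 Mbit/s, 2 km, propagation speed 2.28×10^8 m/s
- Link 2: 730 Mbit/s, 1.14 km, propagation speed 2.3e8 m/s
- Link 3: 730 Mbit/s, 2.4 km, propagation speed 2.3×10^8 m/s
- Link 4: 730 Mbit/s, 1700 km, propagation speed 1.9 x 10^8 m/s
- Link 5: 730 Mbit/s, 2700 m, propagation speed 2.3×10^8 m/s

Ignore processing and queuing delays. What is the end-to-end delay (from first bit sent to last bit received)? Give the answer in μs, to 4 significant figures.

Transmission delay per hop = L/R = 6728/730000000 = 9.21644 μs; 5 hops → 46.0822 μs.
Propagation delays (d/s per hop): 8.77193, 4.95652, 10.4348, 8947.37, 11.7391 μs; sum = 8983.27 μs.
End-to-end = 9029 μs.

9029 μs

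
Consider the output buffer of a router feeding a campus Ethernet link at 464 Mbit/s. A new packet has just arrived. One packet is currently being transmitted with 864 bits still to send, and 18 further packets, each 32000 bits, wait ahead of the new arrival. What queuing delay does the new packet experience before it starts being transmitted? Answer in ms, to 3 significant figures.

Each queued packet: L/R = 32000/464000000 = 0.0689655 ms.
18 queued → 1.24138 ms.
Plus remaining 864 bits of current packet: 0.00186207 ms.
Queuing delay = 1.24 ms.

1.24 ms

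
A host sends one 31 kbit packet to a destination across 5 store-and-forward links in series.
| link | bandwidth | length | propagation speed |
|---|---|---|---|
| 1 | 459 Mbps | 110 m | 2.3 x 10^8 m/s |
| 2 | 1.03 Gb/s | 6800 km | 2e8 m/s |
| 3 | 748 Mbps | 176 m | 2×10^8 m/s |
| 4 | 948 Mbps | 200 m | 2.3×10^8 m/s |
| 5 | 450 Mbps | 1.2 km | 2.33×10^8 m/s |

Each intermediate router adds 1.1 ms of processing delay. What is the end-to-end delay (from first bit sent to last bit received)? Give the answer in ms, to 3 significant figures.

38.6 ms

L = 31000 bits.
Transmission delays (L/R per hop): 0.0675381, 0.0300971, 0.0414439, 0.0327004, 0.0688889 ms; sum = 0.240668 ms.
Propagation delays (d/s per hop): 0.000478261, 34, 0.00088, 0.000869565, 0.00515021 ms; sum = 34.0074 ms.
Processing at 4 router(s): 4 × 1.1 ms = 4.4 ms.
End-to-end = 38.6 ms.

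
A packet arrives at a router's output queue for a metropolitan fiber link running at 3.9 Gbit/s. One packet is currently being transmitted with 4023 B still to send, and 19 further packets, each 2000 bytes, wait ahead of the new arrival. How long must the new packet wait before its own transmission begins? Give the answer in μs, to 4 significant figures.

86.20 μs

Each queued packet: L/R = 16000/3900000000 = 4.10256 μs.
19 queued → 77.9487 μs.
Plus remaining 32184 bits of current packet: 8.25231 μs.
Queuing delay = 86.20 μs.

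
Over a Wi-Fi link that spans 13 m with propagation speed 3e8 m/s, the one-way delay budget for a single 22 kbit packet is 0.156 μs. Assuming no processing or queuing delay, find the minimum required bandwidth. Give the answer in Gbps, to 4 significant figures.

195.3 Gbps

Propagation delay = 13 / 300000000 = 0.0433333 μs.
Transmission budget = 0.156 − 0.0433333 = 0.112667 μs.
R ≥ L / t_tx = 22000 bits / 1.12667e-07 s = 195.3 Gbps.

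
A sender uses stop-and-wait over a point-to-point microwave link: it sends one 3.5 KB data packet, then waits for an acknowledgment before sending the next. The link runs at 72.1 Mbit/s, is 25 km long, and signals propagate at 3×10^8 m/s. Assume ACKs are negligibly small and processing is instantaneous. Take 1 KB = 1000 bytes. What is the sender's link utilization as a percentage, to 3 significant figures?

70.0 %

t_tx = L/R = 28000/72100000 = 0.00038835 s.
t_prop = 25000/300000000 = 8.33333e-05 s; RTT = 0.000166667 s.
Cycle = t_tx + RTT = 0.000555016 s.
Utilization = t_tx / cycle = 0.00038835/0.000555016 = 70.0 %.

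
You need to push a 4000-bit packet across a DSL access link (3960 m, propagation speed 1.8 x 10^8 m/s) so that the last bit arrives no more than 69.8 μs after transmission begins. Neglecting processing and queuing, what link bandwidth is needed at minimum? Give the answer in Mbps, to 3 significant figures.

Propagation delay = 3960 / 180000000 = 22 μs.
Transmission budget = 69.8 − 22 = 47.8 μs.
R ≥ L / t_tx = 4000 bits / 4.78e-05 s = 83.7 Mbps.

83.7 Mbps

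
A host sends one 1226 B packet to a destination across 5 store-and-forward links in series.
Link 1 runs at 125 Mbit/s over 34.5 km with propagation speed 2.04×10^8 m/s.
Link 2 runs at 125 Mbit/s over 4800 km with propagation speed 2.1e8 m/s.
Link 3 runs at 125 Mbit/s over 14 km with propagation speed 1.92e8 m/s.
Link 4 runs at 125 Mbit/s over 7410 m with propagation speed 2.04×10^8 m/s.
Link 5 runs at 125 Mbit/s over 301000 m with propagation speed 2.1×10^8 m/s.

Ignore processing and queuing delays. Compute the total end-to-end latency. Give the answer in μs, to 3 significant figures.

L = 1226 × 8 = 9808 bits.
Transmission delay per hop = L/R = 9808/125000000 = 78.464 μs; 5 hops → 392.32 μs.
Propagation delays (d/s per hop): 169.118, 22857.1, 72.9167, 36.3235, 1433.33 μs; sum = 24568.8 μs.
End-to-end = 25000 μs.

25000 μs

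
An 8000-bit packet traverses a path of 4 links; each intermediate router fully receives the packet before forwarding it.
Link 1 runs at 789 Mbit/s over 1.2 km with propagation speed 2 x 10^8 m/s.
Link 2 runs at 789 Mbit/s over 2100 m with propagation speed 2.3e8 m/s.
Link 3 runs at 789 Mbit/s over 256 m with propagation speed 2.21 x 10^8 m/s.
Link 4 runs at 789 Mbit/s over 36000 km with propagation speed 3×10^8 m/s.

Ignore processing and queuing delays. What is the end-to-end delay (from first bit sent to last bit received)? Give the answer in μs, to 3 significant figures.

Transmission delay per hop = L/R = 8000/789000000 = 10.1394 μs; 4 hops → 40.5577 μs.
Propagation delays (d/s per hop): 6, 9.13043, 1.15837, 120000 μs; sum = 120016 μs.
End-to-end = 120000 μs.

120000 μs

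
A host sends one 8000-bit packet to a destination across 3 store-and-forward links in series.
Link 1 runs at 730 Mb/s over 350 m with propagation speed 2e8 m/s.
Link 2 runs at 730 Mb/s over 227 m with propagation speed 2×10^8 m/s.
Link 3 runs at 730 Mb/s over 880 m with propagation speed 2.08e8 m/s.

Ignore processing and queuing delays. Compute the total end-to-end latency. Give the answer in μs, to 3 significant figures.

40.0 μs

Transmission delay per hop = L/R = 8000/730000000 = 10.9589 μs; 3 hops → 32.8767 μs.
Propagation delays (d/s per hop): 1.75, 1.135, 4.23077 μs; sum = 7.11577 μs.
End-to-end = 40.0 μs.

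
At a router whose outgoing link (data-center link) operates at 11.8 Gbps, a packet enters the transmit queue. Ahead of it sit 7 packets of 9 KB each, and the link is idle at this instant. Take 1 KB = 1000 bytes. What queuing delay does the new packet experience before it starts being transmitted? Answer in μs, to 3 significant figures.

Each queued packet: L/R = 72000/11800000000 = 6.10169 μs.
7 queued → 42.7119 μs.
Queuing delay = 42.7 μs.

42.7 μs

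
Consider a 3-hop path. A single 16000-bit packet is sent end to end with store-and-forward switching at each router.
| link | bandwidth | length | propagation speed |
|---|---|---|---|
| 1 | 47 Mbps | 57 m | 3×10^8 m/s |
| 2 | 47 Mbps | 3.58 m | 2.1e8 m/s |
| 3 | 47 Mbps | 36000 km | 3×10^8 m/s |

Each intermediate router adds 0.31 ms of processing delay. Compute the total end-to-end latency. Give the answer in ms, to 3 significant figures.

Transmission delay per hop = L/R = 16000/47000000 = 0.340426 ms; 3 hops → 1.02128 ms.
Propagation delays (d/s per hop): 0.00019, 1.70476e-05, 120 ms; sum = 120 ms.
Processing at 2 router(s): 2 × 0.31 ms = 0.62 ms.
End-to-end = 122 ms.

122 ms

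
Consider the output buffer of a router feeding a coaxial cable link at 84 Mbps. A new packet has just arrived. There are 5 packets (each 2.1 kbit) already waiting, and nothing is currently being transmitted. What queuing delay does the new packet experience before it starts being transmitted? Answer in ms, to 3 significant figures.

0.125 ms

Each queued packet: L/R = 2100/84000000 = 0.025 ms.
5 queued → 0.125 ms.
Queuing delay = 0.125 ms.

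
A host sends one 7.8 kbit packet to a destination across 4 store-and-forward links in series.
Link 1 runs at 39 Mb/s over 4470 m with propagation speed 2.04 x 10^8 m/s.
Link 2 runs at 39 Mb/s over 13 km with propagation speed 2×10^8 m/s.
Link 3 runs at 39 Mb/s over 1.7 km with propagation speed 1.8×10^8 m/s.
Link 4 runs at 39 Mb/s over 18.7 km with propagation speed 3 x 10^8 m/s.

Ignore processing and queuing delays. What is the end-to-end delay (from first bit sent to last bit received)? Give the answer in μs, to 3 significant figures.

959 μs

L = 7800 bits.
Transmission delay per hop = L/R = 7800/39000000 = 200 μs; 4 hops → 800 μs.
Propagation delays (d/s per hop): 21.9118, 65, 9.44444, 62.3333 μs; sum = 158.69 μs.
End-to-end = 959 μs.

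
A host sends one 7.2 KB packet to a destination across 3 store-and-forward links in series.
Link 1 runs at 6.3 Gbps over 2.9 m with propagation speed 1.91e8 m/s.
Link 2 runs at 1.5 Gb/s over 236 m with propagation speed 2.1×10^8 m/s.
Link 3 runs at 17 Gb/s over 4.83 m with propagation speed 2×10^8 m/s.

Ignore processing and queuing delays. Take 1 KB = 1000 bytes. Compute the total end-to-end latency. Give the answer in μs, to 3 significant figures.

L = 57600 bits.
Transmission delays (L/R per hop): 9.14286, 38.4, 3.38824 μs; sum = 50.9311 μs.
Propagation delays (d/s per hop): 0.0151832, 1.12381, 0.02415 μs; sum = 1.16314 μs.
End-to-end = 52.1 μs.

52.1 μs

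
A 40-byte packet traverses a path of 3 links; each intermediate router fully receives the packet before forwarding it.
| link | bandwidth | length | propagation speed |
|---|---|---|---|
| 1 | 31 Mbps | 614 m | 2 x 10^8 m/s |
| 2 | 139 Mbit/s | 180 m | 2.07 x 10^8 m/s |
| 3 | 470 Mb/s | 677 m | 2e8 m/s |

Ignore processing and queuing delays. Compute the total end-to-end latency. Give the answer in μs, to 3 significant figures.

L = 40 × 8 = 320 bits.
Transmission delays (L/R per hop): 10.3226, 2.30216, 0.680851 μs; sum = 13.3056 μs.
Propagation delays (d/s per hop): 3.07, 0.869565, 3.385 μs; sum = 7.32457 μs.
End-to-end = 20.6 μs.

20.6 μs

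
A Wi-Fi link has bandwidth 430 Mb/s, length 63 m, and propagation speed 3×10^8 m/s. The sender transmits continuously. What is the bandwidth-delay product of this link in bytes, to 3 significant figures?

11.3 bytes

Propagation delay = 63 / 300000000 = 2.1e-07 s.
BDP = R × t_prop = 430000000 × 2.1e-07 = 90.3 bits.
In bytes: 90.3/8 = 11.3 bytes.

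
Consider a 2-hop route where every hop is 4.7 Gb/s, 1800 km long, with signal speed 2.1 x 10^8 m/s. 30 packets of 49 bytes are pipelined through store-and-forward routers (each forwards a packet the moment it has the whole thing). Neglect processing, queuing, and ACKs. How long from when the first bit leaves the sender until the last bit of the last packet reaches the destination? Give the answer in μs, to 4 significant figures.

17150 μs

Per-hop transmission t_tx = L/R = 392/4700000000 = 0.0834043 μs.
Per-hop propagation t_prop = 1800000/210000000 = 8571.43 μs.
Pipeline fill: first packet needs 2·t_tx to clear all hops; remaining 29 packets each add one t_tx.
Total = (2+30-1)·t_tx + 2·t_prop = 31·0.0834043 + 2·8571.43 = 17150 μs.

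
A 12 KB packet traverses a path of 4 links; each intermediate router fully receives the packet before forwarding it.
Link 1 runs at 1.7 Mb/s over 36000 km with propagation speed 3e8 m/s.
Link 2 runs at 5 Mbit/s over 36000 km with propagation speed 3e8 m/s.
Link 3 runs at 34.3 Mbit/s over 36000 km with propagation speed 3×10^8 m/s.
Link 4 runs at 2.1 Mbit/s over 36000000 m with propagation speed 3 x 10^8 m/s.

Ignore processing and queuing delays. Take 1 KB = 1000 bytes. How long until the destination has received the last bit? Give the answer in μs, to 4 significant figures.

604200 μs

L = 96000 bits.
Transmission delays (L/R per hop): 56470.6, 19200, 2798.83, 45714.3 μs; sum = 124184 μs.
Propagation delays (d/s per hop): 120000, 120000, 120000, 120000 μs; sum = 480000 μs.
End-to-end = 604200 μs.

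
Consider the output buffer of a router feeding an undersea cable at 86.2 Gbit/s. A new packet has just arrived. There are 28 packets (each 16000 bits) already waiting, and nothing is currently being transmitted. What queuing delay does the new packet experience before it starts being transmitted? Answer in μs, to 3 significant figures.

5.20 μs

Each queued packet: L/R = 16000/86200000000 = 0.185615 μs.
28 queued → 5.19722 μs.
Queuing delay = 5.20 μs.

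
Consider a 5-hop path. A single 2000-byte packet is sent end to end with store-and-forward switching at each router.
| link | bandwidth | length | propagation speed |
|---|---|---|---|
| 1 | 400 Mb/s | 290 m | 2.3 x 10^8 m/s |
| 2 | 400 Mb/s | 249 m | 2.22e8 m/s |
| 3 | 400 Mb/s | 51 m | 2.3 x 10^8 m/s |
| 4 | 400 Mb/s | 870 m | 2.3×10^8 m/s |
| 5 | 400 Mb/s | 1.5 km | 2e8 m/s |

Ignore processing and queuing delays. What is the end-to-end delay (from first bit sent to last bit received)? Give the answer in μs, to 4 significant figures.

213.9 μs

L = 2000 × 8 = 16000 bits.
Transmission delay per hop = L/R = 16000/400000000 = 40 μs; 5 hops → 200 μs.
Propagation delays (d/s per hop): 1.26087, 1.12162, 0.221739, 3.78261, 7.5 μs; sum = 13.8868 μs.
End-to-end = 213.9 μs.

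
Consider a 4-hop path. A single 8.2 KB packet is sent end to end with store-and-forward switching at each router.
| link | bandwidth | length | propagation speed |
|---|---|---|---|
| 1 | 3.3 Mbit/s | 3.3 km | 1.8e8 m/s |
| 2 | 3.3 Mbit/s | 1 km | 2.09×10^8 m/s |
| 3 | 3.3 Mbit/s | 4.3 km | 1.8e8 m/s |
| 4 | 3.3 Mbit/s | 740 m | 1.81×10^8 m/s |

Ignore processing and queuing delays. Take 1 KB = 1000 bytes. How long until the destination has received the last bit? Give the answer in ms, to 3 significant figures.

L = 65600 bits.
Transmission delay per hop = L/R = 65600/3300000 = 19.8788 ms; 4 hops → 79.5152 ms.
Propagation delays (d/s per hop): 0.0183333, 0.00478469, 0.0238889, 0.0040884 ms; sum = 0.0510953 ms.
End-to-end = 79.6 ms.

79.6 ms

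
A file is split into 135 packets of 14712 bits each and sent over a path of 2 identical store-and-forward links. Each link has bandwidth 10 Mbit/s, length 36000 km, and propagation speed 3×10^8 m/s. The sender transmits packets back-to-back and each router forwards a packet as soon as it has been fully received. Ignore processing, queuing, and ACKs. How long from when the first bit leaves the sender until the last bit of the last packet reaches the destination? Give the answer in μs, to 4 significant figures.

440100 μs

Per-hop transmission t_tx = L/R = 14712/10000000 = 1471.2 μs.
Per-hop propagation t_prop = 36000000/300000000 = 120000 μs.
Pipeline fill: first packet needs 2·t_tx to clear all hops; remaining 134 packets each add one t_tx.
Total = (2+135-1)·t_tx + 2·t_prop = 136·1471.2 + 2·120000 = 440100 μs.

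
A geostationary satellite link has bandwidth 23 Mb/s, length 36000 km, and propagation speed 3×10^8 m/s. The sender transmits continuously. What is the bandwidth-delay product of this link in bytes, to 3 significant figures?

345000 bytes

Propagation delay = 36000000 / 300000000 = 0.12 s.
BDP = R × t_prop = 23000000 × 0.12 = 2760000 bits.
In bytes: 2760000/8 = 345000 bytes.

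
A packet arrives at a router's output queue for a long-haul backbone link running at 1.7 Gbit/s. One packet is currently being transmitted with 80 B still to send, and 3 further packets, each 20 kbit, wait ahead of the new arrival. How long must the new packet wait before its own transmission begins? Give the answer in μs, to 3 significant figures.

Each queued packet: L/R = 20000/1700000000 = 11.7647 μs.
3 queued → 35.2941 μs.
Plus remaining 640 bits of current packet: 0.376471 μs.
Queuing delay = 35.7 μs.

35.7 μs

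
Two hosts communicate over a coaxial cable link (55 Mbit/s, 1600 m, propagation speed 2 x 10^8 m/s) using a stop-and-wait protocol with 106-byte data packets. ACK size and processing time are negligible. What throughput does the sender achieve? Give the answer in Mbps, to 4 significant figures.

t_tx = L/R = 848/55000000 = 1.54182e-05 s.
t_prop = 1600/200000000 = 8e-06 s; RTT = 1.6e-05 s.
Cycle = t_tx + RTT = 3.14182e-05 s.
Throughput = L / cycle = 848 / 3.14182e-05 = 26.99 Mbps.

26.99 Mbps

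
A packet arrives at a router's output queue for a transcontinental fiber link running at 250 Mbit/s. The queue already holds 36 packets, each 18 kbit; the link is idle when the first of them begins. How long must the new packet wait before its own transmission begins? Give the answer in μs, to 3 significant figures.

Each queued packet: L/R = 18000/250000000 = 72 μs.
36 queued → 2592 μs.
Queuing delay = 2590 μs.

2590 μs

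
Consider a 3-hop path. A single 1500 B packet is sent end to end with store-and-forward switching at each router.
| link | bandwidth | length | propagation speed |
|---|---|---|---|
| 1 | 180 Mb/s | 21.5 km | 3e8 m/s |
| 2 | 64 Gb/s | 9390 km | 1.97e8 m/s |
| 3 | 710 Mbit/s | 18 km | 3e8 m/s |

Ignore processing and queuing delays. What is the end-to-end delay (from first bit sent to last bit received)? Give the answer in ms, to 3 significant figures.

47.9 ms

L = 1500 × 8 = 12000 bits.
Transmission delays (L/R per hop): 0.0666667, 0.0001875, 0.0169014 ms; sum = 0.0837556 ms.
Propagation delays (d/s per hop): 0.0716667, 47.665, 0.06 ms; sum = 47.7966 ms.
End-to-end = 47.9 ms.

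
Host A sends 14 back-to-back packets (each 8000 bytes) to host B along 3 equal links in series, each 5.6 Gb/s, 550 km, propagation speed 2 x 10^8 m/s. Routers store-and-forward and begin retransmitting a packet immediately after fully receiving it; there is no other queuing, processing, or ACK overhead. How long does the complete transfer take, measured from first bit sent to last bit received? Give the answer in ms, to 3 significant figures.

8.43 ms

Per-hop transmission t_tx = L/R = 64000/5600000000 = 0.0114286 ms.
Per-hop propagation t_prop = 550000/200000000 = 2.75 ms.
Pipeline fill: first packet needs 3·t_tx to clear all hops; remaining 13 packets each add one t_tx.
Total = (3+14-1)·t_tx + 3·t_prop = 16·0.0114286 + 3·2.75 = 8.43 ms.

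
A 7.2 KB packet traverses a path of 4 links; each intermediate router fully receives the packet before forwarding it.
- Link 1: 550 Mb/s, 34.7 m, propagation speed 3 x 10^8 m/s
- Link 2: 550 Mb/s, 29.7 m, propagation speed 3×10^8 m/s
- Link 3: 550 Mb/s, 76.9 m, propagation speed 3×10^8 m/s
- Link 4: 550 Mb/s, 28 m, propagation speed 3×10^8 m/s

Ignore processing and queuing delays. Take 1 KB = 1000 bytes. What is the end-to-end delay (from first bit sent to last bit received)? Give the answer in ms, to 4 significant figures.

0.4195 ms

L = 57600 bits.
Transmission delay per hop = L/R = 57600/550000000 = 0.104727 ms; 4 hops → 0.418909 ms.
Propagation delays (d/s per hop): 0.000115667, 9.9e-05, 0.000256333, 9.33333e-05 ms; sum = 0.000564333 ms.
End-to-end = 0.4195 ms.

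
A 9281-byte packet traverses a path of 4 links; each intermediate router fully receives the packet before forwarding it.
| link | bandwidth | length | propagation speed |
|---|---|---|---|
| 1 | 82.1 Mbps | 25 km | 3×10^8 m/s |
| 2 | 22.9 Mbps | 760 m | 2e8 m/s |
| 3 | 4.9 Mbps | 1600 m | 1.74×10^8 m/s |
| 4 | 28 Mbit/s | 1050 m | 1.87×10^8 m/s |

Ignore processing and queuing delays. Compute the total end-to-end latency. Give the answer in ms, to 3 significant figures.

L = 9281 × 8 = 74248 bits.
Transmission delays (L/R per hop): 0.904361, 3.24227, 15.1527, 2.65171 ms; sum = 21.951 ms.
Propagation delays (d/s per hop): 0.0833333, 0.0038, 0.0091954, 0.00561497 ms; sum = 0.101944 ms.
End-to-end = 22.1 ms.

22.1 ms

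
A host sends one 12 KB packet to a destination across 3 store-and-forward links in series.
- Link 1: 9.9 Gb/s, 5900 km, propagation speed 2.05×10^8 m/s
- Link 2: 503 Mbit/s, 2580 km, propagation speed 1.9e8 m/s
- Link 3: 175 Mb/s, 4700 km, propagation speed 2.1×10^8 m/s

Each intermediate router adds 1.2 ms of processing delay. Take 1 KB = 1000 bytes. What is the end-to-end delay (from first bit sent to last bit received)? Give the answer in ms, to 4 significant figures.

L = 96000 bits.
Transmission delays (L/R per hop): 0.00969697, 0.190855, 0.548571 ms; sum = 0.749123 ms.
Propagation delays (d/s per hop): 28.7805, 13.5789, 22.381 ms; sum = 64.7404 ms.
Processing at 2 router(s): 2 × 1.2 ms = 2.4 ms.
End-to-end = 67.89 ms.

67.89 ms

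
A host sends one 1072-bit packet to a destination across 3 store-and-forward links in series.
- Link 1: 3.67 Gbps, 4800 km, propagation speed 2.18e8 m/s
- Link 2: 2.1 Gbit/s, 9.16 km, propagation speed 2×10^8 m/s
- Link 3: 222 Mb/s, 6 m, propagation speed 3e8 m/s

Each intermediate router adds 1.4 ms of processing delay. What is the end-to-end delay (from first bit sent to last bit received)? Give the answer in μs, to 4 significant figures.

24870 μs

Transmission delays (L/R per hop): 0.292098, 0.510476, 4.82883 μs; sum = 5.6314 μs.
Propagation delays (d/s per hop): 22018.3, 45.8, 0.02 μs; sum = 22064.2 μs.
Processing at 2 router(s): 2 × 1.4 ms = 2800 μs.
End-to-end = 24870 μs.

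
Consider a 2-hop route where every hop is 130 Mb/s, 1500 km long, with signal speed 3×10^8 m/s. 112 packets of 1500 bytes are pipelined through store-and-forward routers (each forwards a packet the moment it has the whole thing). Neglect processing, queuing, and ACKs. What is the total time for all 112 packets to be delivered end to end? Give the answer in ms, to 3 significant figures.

Per-hop transmission t_tx = L/R = 12000/130000000 = 0.0923077 ms.
Per-hop propagation t_prop = 1500000/300000000 = 5 ms.
Pipeline fill: first packet needs 2·t_tx to clear all hops; remaining 111 packets each add one t_tx.
Total = (2+112-1)·t_tx + 2·t_prop = 113·0.0923077 + 2·5 = 20.4 ms.

20.4 ms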